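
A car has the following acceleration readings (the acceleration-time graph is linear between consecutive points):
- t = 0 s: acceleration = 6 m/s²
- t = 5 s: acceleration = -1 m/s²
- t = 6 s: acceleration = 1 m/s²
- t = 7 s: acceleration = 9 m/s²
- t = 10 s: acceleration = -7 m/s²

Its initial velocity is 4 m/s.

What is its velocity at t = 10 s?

Δv equals the area under the a-t graph; then v = v₀ + Δv.
0–5 s: ½(6 + -1)(5) = 12.5 m/s
5–6 s: ½(-1 + 1)(1) = 0 m/s
6–7 s: ½(1 + 9)(1) = 5 m/s
7–10 s: ½(9 + -7)(3) = 3 m/s
Δv = 20.5 m/s, so v(10) = 4 + (20.5) = 24.5 m/s.

24.5 m/s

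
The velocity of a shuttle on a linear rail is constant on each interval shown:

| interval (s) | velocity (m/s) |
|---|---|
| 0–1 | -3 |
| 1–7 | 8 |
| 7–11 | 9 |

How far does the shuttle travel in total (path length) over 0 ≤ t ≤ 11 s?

87 m

Distance (not displacement) is the total path length: add the absolute areas under v-t.
0–1 s: |-3| × 1 = 3 m
1–7 s: |8| × 6 = 48 m
7–11 s: |9| × 4 = 36 m
Total distance = 87 m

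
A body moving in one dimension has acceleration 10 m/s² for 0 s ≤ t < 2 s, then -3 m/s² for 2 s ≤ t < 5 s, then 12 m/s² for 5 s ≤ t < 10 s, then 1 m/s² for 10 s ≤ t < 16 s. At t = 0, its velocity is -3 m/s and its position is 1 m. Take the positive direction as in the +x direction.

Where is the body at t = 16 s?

On each constant-a segment, Δv = aΔt and Δx = v₀Δt + ½aΔt²; chain segment to segment.
0–2 s: v starts -3 m/s; Δx = -3·2 + ½·10·2² = 14 m; v ends 17 m/s.
2–5 s: v starts 17 m/s; Δx = 17·3 + ½·-3·3² = 37.5 m; v ends 8 m/s.
5–10 s: v starts 8 m/s; Δx = 8·5 + ½·12·5² = 190 m; v ends 68 m/s.
10–16 s: v starts 68 m/s; Δx = 68·6 + ½·1·6² = 426 m; v ends 74 m/s.
x(16) = 1 + Σ Δx = 668.5 m.

668.5 m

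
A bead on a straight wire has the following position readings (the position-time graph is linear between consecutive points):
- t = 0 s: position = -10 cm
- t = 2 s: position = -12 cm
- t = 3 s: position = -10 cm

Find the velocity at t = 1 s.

-1 cm/s

Velocity is the slope of the x-t graph on 0–2 s: (-12 − -10)/(2 − 0) = -1 cm/s.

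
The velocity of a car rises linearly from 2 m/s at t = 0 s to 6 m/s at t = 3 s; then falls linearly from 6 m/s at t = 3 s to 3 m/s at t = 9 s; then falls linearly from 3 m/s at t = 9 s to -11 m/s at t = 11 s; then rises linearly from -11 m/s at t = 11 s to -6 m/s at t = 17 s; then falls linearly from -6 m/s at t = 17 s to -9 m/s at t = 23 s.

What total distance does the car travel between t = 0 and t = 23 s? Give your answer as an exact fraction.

1010/7 m

Distance (not displacement) is the total path length: add the absolute areas under v-t.
0–3 s: |½(2 + 6)(3)| = 12 m
3–9 s: |½(6 + 3)(6)| = 27 m
9–11 s: v = 0 at t = 66/7 s; triangle areas 9/14 + 121/14 = 65/7 m
11–17 s: |½(-11 + -6)(6)| = 51 m
17–23 s: |½(-6 + -9)(6)| = 45 m
Total distance = 1010/7 m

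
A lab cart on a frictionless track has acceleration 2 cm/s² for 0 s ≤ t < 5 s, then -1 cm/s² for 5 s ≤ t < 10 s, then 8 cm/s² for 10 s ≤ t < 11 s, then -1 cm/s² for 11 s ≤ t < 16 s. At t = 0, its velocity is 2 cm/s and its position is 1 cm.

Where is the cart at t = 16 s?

On each constant-a segment, Δv = aΔt and Δx = v₀Δt + ½aΔt²; chain segment to segment.
0–5 s: v starts 2 cm/s; Δx = 2·5 + ½·2·5² = 35 cm; v ends 12 cm/s.
5–10 s: v starts 12 cm/s; Δx = 12·5 + ½·-1·5² = 47.5 cm; v ends 7 cm/s.
10–11 s: v starts 7 cm/s; Δx = 7·1 + ½·8·1² = 11 cm; v ends 15 cm/s.
11–16 s: v starts 15 cm/s; Δx = 15·5 + ½·-1·5² = 62.5 cm; v ends 10 cm/s.
x(16) = 1 + Σ Δx = 157 cm.

157 cm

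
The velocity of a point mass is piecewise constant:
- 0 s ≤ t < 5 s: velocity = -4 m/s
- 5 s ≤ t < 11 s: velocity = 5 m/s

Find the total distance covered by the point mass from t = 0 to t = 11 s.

Distance (not displacement) is the total path length: add the absolute areas under v-t.
0–5 s: |-4| × 5 = 20 m
5–11 s: |5| × 6 = 30 m
Total distance = 50 m

50 m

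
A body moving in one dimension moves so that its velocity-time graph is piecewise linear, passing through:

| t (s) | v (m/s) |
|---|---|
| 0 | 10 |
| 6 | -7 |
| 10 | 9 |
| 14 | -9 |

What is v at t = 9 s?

On 6–10 s the graph is linear from -7 to 9 m/s: v(9) = -7 + (9 − -7)·(9 − 6)/(10 − 6) = 5 m/s.

5 m/s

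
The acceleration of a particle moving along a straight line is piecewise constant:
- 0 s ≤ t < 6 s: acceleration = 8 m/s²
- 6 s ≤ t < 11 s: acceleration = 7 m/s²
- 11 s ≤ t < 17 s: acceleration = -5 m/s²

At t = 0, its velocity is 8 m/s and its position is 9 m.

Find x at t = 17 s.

1024.5 m

On each constant-a segment, Δv = aΔt and Δx = v₀Δt + ½aΔt²; chain segment to segment.
0–6 s: v starts 8 m/s; Δx = 8·6 + ½·8·6² = 192 m; v ends 56 m/s.
6–11 s: v starts 56 m/s; Δx = 56·5 + ½·7·5² = 367.5 m; v ends 91 m/s.
11–17 s: v starts 91 m/s; Δx = 91·6 + ½·-5·6² = 456 m; v ends 61 m/s.
x(17) = 9 + Σ Δx = 1024.5 m.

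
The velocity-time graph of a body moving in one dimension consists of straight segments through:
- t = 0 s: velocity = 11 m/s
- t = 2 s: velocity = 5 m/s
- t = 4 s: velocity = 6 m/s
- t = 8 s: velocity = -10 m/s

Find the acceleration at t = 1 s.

Acceleration is the slope of the v-t graph on 0–2 s: (5 − 11)/(2 − 0) = -3 m/s².

-3 m/s²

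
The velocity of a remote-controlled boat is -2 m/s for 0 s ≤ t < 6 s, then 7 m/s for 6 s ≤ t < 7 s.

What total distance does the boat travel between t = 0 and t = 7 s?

Distance (not displacement) is the total path length: add the absolute areas under v-t.
0–6 s: |-2| × 6 = 12 m
6–7 s: |7| × 1 = 7 m
Total distance = 19 m

19 m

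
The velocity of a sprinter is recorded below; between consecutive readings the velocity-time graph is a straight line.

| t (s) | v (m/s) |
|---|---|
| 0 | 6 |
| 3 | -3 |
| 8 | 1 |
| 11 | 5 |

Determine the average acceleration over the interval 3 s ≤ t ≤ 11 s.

Average acceleration = Δv/Δt = (5 − -3)/(11 − 3) = 1 m/s².

1 m/s²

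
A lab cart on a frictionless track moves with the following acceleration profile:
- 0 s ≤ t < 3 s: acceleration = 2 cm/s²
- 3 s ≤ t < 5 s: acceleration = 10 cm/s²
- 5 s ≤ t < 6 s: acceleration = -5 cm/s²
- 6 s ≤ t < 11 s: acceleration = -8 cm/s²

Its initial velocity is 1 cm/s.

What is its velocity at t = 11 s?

-18 cm/s

Δv equals the area under the a-t graph; then v = v₀ + Δv.
0–3 s: 2 × 3 = 6 cm/s
3–5 s: 10 × 2 = 20 cm/s
5–6 s: -5 × 1 = -5 cm/s
6–11 s: -8 × 5 = -40 cm/s
Δv = -19 cm/s, so v(11) = 1 + (-19) = -18 cm/s.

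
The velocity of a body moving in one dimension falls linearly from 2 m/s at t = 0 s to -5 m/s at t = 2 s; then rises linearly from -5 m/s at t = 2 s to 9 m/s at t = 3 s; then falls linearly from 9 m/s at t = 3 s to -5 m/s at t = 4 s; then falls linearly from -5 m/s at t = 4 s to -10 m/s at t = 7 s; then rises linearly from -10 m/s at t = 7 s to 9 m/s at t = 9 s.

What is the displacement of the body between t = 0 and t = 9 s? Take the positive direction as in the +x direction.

-22.5 m

Displacement is the signed area under the v-t curve.
0–2 s: ½(2 + -5)(2) = -3 m
2–3 s: ½(-5 + 9)(1) = 2 m
3–4 s: ½(9 + -5)(1) = 2 m
4–7 s: ½(-5 + -10)(3) = -22.5 m
7–9 s: ½(-10 + 9)(2) = -1 m
Net displacement = -22.5 m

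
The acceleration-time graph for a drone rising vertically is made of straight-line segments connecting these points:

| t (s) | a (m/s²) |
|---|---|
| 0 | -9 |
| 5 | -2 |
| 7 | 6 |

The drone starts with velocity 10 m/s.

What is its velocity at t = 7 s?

Δv equals the area under the a-t graph; then v = v₀ + Δv.
0–5 s: ½(-9 + -2)(5) = -27.5 m/s
5–7 s: ½(-2 + 6)(2) = 4 m/s
Δv = -23.5 m/s, so v(7) = 10 + (-23.5) = -13.5 m/s.

-13.5 m/s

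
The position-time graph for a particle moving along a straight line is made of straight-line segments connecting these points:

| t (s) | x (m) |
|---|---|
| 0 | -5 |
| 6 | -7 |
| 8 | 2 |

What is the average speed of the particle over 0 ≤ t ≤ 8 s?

1.375 m/s

Average speed = (total path length)/(elapsed time); on a piecewise-linear x-t graph the path length is Σ|Δx|.
0–6 s: |Δx| = |-7 − -5| = 2 m
6–8 s: |Δx| = |2 − -7| = 9 m
Total path = 11 m; average speed = 11/8 = 1.375 m/s.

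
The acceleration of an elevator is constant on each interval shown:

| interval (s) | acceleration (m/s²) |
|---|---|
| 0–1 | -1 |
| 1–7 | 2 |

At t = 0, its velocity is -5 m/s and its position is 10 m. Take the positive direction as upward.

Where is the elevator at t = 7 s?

On each constant-a segment, Δv = aΔt and Δx = v₀Δt + ½aΔt²; chain segment to segment.
0–1 s: v starts -5 m/s; Δx = -5·1 + ½·-1·1² = -5.5 m; v ends -6 m/s.
1–7 s: v starts -6 m/s; Δx = -6·6 + ½·2·6² = 0 m; v ends 6 m/s.
x(7) = 10 + Σ Δx = 4.5 m.

4.5 m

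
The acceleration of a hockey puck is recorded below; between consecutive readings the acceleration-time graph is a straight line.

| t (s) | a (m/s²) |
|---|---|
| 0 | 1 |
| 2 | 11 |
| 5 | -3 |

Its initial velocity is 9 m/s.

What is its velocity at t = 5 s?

Δv equals the area under the a-t graph; then v = v₀ + Δv.
0–2 s: ½(1 + 11)(2) = 12 m/s
2–5 s: ½(11 + -3)(3) = 12 m/s
Δv = 24 m/s, so v(5) = 9 + (24) = 33 m/s.

33 m/s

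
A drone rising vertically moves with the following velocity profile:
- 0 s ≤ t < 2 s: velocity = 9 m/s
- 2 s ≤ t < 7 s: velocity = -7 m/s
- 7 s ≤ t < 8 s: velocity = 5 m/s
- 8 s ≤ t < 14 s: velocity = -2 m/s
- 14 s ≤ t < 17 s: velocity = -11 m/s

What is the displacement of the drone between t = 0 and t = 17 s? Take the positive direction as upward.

-57 m

Net displacement equals the area under the velocity-time graph (areas below the axis count negative).
0–2 s: 9 × 2 = 18 m
2–7 s: -7 × 5 = -35 m
7–8 s: 5 × 1 = 5 m
8–14 s: -2 × 6 = -12 m
14–17 s: -11 × 3 = -33 m
Net displacement = -57 m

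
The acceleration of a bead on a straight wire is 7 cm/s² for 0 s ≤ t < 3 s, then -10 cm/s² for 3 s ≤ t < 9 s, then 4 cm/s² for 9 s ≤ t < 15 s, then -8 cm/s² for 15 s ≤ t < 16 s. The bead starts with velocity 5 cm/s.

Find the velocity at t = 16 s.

Δv equals the area under the a-t graph; then v = v₀ + Δv.
0–3 s: 7 × 3 = 21 cm/s
3–9 s: -10 × 6 = -60 cm/s
9–15 s: 4 × 6 = 24 cm/s
15–16 s: -8 × 1 = -8 cm/s
Δv = -23 cm/s, so v(16) = 5 + (-23) = -18 cm/s.

-18 cm/s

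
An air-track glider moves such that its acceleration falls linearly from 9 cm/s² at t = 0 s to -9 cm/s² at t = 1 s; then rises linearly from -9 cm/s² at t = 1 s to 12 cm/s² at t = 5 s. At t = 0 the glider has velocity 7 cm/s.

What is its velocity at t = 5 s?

13 cm/s

Δv equals the area under the a-t graph; then v = v₀ + Δv.
0–1 s: ½(9 + -9)(1) = 0 cm/s
1–5 s: ½(-9 + 12)(4) = 6 cm/s
Δv = 6 cm/s, so v(5) = 7 + (6) = 13 cm/s.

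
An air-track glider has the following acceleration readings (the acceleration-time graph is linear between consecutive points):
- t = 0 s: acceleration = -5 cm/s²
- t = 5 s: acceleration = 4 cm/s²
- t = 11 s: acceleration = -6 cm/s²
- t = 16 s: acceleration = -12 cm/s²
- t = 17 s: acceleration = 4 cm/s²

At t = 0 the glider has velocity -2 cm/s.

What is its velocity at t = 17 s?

-59.5 cm/s

Δv equals the area under the a-t graph; then v = v₀ + Δv.
0–5 s: ½(-5 + 4)(5) = -2.5 cm/s
5–11 s: ½(4 + -6)(6) = -6 cm/s
11–16 s: ½(-6 + -12)(5) = -45 cm/s
16–17 s: ½(-12 + 4)(1) = -4 cm/s
Δv = -57.5 cm/s, so v(17) = -2 + (-57.5) = -59.5 cm/s.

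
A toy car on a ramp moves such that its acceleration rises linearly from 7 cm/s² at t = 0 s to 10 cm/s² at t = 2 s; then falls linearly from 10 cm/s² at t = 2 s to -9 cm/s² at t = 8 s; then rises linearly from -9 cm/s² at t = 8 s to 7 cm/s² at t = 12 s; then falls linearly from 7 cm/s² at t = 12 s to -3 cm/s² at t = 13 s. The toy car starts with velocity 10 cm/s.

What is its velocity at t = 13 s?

28 cm/s

Δv equals the area under the a-t graph; then v = v₀ + Δv.
0–2 s: ½(7 + 10)(2) = 17 cm/s
2–8 s: ½(10 + -9)(6) = 3 cm/s
8–12 s: ½(-9 + 7)(4) = -4 cm/s
12–13 s: ½(7 + -3)(1) = 2 cm/s
Δv = 18 cm/s, so v(13) = 10 + (18) = 28 cm/s.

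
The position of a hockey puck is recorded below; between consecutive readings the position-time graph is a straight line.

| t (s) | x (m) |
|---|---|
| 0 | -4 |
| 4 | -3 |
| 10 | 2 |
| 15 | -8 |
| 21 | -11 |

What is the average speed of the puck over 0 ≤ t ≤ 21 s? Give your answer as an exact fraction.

19/21 m/s

Average speed = (total path length)/(elapsed time); on a piecewise-linear x-t graph the path length is Σ|Δx|.
0–4 s: |Δx| = |-3 − -4| = 1 m
4–10 s: |Δx| = |2 − -3| = 5 m
10–15 s: |Δx| = |-8 − 2| = 10 m
15–21 s: |Δx| = |-11 − -8| = 3 m
Total path = 19 m; average speed = 19/21 = 19/21 m/s.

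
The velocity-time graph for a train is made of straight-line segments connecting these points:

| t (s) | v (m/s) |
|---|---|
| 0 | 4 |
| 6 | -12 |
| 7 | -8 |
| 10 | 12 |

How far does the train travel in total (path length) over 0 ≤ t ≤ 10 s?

55.6 m

Distance (not displacement) is the total path length: add the absolute areas under v-t.
0–6 s: v = 0 at t = 1.5 s; triangle areas 3 + 27 = 30 m
6–7 s: |½(-12 + -8)(1)| = 10 m
7–10 s: v = 0 at t = 8.2 s; triangle areas 4.8 + 10.8 = 15.6 m
Total distance = 55.6 m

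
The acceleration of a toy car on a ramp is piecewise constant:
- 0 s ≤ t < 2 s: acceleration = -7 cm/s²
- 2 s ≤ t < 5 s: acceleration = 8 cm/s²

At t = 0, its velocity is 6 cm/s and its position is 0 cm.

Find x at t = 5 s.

10 cm

On each constant-a segment, Δv = aΔt and Δx = v₀Δt + ½aΔt²; chain segment to segment.
0–2 s: v starts 6 cm/s; Δx = 6·2 + ½·-7·2² = -2 cm; v ends -8 cm/s.
2–5 s: v starts -8 cm/s; Δx = -8·3 + ½·8·3² = 12 cm; v ends 16 cm/s.
x(5) = 0 + Σ Δx = 10 cm.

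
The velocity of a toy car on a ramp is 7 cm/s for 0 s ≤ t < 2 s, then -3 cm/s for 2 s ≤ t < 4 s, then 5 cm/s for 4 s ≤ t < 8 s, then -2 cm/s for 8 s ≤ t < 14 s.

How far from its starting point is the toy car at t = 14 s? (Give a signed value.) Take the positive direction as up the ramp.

16 cm

Net displacement equals the area under the velocity-time graph (areas below the axis count negative).
0–2 s: 7 × 2 = 14 cm
2–4 s: -3 × 2 = -6 cm
4–8 s: 5 × 4 = 20 cm
8–14 s: -2 × 6 = -12 cm
Net displacement = 16 cm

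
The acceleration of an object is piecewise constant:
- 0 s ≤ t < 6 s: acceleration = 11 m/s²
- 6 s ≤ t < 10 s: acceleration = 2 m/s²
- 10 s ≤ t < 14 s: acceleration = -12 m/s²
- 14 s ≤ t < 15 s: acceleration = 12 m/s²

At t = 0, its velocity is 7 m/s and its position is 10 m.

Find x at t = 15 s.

On each constant-a segment, Δv = aΔt and Δx = v₀Δt + ½aΔt²; chain segment to segment.
0–6 s: v starts 7 m/s; Δx = 7·6 + ½·11·6² = 240 m; v ends 73 m/s.
6–10 s: v starts 73 m/s; Δx = 73·4 + ½·2·4² = 308 m; v ends 81 m/s.
10–14 s: v starts 81 m/s; Δx = 81·4 + ½·-12·4² = 228 m; v ends 33 m/s.
14–15 s: v starts 33 m/s; Δx = 33·1 + ½·12·1² = 39 m; v ends 45 m/s.
x(15) = 10 + Σ Δx = 825 m.

825 m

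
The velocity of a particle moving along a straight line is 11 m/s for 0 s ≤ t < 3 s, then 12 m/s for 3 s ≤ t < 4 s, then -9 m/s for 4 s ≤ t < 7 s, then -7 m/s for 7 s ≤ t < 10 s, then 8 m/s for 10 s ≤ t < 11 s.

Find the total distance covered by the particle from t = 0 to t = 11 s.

101 m

Distance (not displacement) is the total path length: add the absolute areas under v-t.
0–3 s: |11| × 3 = 33 m
3–4 s: |12| × 1 = 12 m
4–7 s: |-9| × 3 = 27 m
7–10 s: |-7| × 3 = 21 m
10–11 s: |8| × 1 = 8 m
Total distance = 101 m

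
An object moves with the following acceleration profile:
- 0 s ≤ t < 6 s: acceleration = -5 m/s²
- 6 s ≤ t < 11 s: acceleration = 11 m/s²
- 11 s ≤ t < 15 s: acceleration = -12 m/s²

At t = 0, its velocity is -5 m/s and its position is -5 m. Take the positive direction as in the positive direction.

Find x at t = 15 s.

On each constant-a segment, Δv = aΔt and Δx = v₀Δt + ½aΔt²; chain segment to segment.
0–6 s: v starts -5 m/s; Δx = -5·6 + ½·-5·6² = -120 m; v ends -35 m/s.
6–11 s: v starts -35 m/s; Δx = -35·5 + ½·11·5² = -37.5 m; v ends 20 m/s.
11–15 s: v starts 20 m/s; Δx = 20·4 + ½·-12·4² = -16 m; v ends -28 m/s.
x(15) = -5 + Σ Δx = -178.5 m.

-178.5 m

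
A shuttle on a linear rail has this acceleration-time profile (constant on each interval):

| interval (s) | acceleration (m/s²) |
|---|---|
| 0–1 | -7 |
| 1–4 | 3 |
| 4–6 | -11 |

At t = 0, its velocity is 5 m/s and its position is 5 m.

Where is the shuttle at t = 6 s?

On each constant-a segment, Δv = aΔt and Δx = v₀Δt + ½aΔt²; chain segment to segment.
0–1 s: v starts 5 m/s; Δx = 5·1 + ½·-7·1² = 1.5 m; v ends -2 m/s.
1–4 s: v starts -2 m/s; Δx = -2·3 + ½·3·3² = 7.5 m; v ends 7 m/s.
4–6 s: v starts 7 m/s; Δx = 7·2 + ½·-11·2² = -8 m; v ends -15 m/s.
x(6) = 5 + Σ Δx = 6 m.

6 m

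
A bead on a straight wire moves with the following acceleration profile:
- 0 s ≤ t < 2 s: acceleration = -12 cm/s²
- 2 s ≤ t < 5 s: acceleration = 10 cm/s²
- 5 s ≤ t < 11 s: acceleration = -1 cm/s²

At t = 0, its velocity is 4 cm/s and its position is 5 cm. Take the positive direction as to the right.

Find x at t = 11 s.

On each constant-a segment, Δv = aΔt and Δx = v₀Δt + ½aΔt²; chain segment to segment.
0–2 s: v starts 4 cm/s; Δx = 4·2 + ½·-12·2² = -16 cm; v ends -20 cm/s.
2–5 s: v starts -20 cm/s; Δx = -20·3 + ½·10·3² = -15 cm; v ends 10 cm/s.
5–11 s: v starts 10 cm/s; Δx = 10·6 + ½·-1·6² = 42 cm; v ends 4 cm/s.
x(11) = 5 + Σ Δx = 16 cm.

16 cm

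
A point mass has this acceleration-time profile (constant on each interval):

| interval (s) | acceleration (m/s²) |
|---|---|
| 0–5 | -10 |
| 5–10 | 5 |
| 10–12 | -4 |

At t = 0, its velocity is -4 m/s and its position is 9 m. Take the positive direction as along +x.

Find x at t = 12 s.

On each constant-a segment, Δv = aΔt and Δx = v₀Δt + ½aΔt²; chain segment to segment.
0–5 s: v starts -4 m/s; Δx = -4·5 + ½·-10·5² = -145 m; v ends -54 m/s.
5–10 s: v starts -54 m/s; Δx = -54·5 + ½·5·5² = -207.5 m; v ends -29 m/s.
10–12 s: v starts -29 m/s; Δx = -29·2 + ½·-4·2² = -66 m; v ends -37 m/s.
x(12) = 9 + Σ Δx = -409.5 m.

-409.5 m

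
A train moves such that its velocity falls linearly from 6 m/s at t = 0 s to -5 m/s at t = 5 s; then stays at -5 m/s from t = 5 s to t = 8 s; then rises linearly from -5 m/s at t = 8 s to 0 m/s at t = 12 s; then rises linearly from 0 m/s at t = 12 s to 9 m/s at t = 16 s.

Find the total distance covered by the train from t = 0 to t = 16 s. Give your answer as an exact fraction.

Distance (not displacement) is the total path length: add the absolute areas under v-t.
0–5 s: v = 0 at t = 30/11 s; triangle areas 90/11 + 125/22 = 305/22 m
5–8 s: |-5| × 3 = 15 m
8–12 s: |½(-5 + 0)(4)| = 10 m
12–16 s: |½(0 + 9)(4)| = 18 m
Total distance = 1251/22 m

1251/22 m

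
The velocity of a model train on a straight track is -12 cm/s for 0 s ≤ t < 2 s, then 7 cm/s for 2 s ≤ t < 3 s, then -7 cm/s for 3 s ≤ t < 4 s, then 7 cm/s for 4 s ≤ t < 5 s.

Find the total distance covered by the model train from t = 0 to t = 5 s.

Total distance travelled is ∫|v| dt — sum the magnitudes of each area piece.
0–2 s: |-12| × 2 = 24 cm
2–3 s: |7| × 1 = 7 cm
3–4 s: |-7| × 1 = 7 cm
4–5 s: |7| × 1 = 7 cm
Total distance = 45 cm

45 cm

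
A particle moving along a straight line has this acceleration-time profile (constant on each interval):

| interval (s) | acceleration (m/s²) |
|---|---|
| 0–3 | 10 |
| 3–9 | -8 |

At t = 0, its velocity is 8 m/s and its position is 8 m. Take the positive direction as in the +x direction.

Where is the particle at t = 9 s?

On each constant-a segment, Δv = aΔt and Δx = v₀Δt + ½aΔt²; chain segment to segment.
0–3 s: v starts 8 m/s; Δx = 8·3 + ½·10·3² = 69 m; v ends 38 m/s.
3–9 s: v starts 38 m/s; Δx = 38·6 + ½·-8·6² = 84 m; v ends -10 m/s.
x(9) = 8 + Σ Δx = 161 m.

161 m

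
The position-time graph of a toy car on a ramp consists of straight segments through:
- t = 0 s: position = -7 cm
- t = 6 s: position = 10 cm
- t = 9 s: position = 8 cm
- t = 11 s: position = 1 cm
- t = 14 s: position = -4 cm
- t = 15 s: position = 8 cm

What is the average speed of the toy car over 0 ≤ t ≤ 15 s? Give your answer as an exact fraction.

43/15 cm/s

Average speed = (total path length)/(elapsed time); on a piecewise-linear x-t graph the path length is Σ|Δx|.
0–6 s: |Δx| = |10 − -7| = 17 cm
6–9 s: |Δx| = |8 − 10| = 2 cm
9–11 s: |Δx| = |1 − 8| = 7 cm
11–14 s: |Δx| = |-4 − 1| = 5 cm
14–15 s: |Δx| = |8 − -4| = 12 cm
Total path = 43 cm; average speed = 43/15 = 43/15 cm/s.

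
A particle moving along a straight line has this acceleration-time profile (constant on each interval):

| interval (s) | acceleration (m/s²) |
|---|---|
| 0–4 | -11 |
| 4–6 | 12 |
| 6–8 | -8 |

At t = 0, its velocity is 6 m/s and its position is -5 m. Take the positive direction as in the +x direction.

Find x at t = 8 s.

On each constant-a segment, Δv = aΔt and Δx = v₀Δt + ½aΔt²; chain segment to segment.
0–4 s: v starts 6 m/s; Δx = 6·4 + ½·-11·4² = -64 m; v ends -38 m/s.
4–6 s: v starts -38 m/s; Δx = -38·2 + ½·12·2² = -52 m; v ends -14 m/s.
6–8 s: v starts -14 m/s; Δx = -14·2 + ½·-8·2² = -44 m; v ends -30 m/s.
x(8) = -5 + Σ Δx = -165 m.

-165 m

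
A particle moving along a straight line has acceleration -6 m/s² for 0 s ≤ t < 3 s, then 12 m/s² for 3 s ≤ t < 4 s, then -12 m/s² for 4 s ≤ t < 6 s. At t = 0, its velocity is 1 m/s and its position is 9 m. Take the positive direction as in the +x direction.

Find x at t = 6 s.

-60 m

On each constant-a segment, Δv = aΔt and Δx = v₀Δt + ½aΔt²; chain segment to segment.
0–3 s: v starts 1 m/s; Δx = 1·3 + ½·-6·3² = -24 m; v ends -17 m/s.
3–4 s: v starts -17 m/s; Δx = -17·1 + ½·12·1² = -11 m; v ends -5 m/s.
4–6 s: v starts -5 m/s; Δx = -5·2 + ½·-12·2² = -34 m; v ends -29 m/s.
x(6) = 9 + Σ Δx = -60 m.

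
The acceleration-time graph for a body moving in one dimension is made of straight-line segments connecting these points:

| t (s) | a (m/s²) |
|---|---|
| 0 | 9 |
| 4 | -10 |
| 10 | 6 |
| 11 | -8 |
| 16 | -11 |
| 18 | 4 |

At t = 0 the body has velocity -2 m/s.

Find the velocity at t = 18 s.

-71.5 m/s

Δv equals the area under the a-t graph; then v = v₀ + Δv.
0–4 s: ½(9 + -10)(4) = -2 m/s
4–10 s: ½(-10 + 6)(6) = -12 m/s
10–11 s: ½(6 + -8)(1) = -1 m/s
11–16 s: ½(-8 + -11)(5) = -47.5 m/s
16–18 s: ½(-11 + 4)(2) = -7 m/s
Δv = -69.5 m/s, so v(18) = -2 + (-69.5) = -71.5 m/s.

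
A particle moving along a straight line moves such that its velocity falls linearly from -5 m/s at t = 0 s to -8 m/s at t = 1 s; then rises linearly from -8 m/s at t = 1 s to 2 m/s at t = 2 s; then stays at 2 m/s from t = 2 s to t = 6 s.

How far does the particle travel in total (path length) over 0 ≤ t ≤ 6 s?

Distance (not displacement) is the total path length: add the absolute areas under v-t.
0–1 s: |½(-5 + -8)(1)| = 6.5 m
1–2 s: v = 0 at t = 1.8 s; triangle areas 3.2 + 0.2 = 3.4 m
2–6 s: |2| × 4 = 8 m
Total distance = 17.9 m

17.9 m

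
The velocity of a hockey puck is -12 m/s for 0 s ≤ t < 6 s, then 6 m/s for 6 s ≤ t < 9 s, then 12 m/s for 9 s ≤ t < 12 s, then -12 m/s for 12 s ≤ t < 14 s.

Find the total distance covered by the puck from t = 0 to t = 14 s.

Total distance travelled is ∫|v| dt — sum the magnitudes of each area piece.
0–6 s: |-12| × 6 = 72 m
6–9 s: |6| × 3 = 18 m
9–12 s: |12| × 3 = 36 m
12–14 s: |-12| × 2 = 24 m
Total distance = 150 m

150 m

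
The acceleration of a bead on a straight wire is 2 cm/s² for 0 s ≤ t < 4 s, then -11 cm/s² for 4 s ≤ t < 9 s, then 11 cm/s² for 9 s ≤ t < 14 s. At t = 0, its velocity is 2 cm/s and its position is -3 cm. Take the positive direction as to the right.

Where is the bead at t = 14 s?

-154 cm

On each constant-a segment, Δv = aΔt and Δx = v₀Δt + ½aΔt²; chain segment to segment.
0–4 s: v starts 2 cm/s; Δx = 2·4 + ½·2·4² = 24 cm; v ends 10 cm/s.
4–9 s: v starts 10 cm/s; Δx = 10·5 + ½·-11·5² = -87.5 cm; v ends -45 cm/s.
9–14 s: v starts -45 cm/s; Δx = -45·5 + ½·11·5² = -87.5 cm; v ends 10 cm/s.
x(14) = -3 + Σ Δx = -154 cm.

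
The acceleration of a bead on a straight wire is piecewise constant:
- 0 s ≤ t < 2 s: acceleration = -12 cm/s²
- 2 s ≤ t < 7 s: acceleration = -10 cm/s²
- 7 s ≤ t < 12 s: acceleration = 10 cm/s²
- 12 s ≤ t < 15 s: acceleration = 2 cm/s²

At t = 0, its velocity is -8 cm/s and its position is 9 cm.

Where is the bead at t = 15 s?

-688 cm

On each constant-a segment, Δv = aΔt and Δx = v₀Δt + ½aΔt²; chain segment to segment.
0–2 s: v starts -8 cm/s; Δx = -8·2 + ½·-12·2² = -40 cm; v ends -32 cm/s.
2–7 s: v starts -32 cm/s; Δx = -32·5 + ½·-10·5² = -285 cm; v ends -82 cm/s.
7–12 s: v starts -82 cm/s; Δx = -82·5 + ½·10·5² = -285 cm; v ends -32 cm/s.
12–15 s: v starts -32 cm/s; Δx = -32·3 + ½·2·3² = -87 cm; v ends -26 cm/s.
x(15) = 9 + Σ Δx = -688 cm.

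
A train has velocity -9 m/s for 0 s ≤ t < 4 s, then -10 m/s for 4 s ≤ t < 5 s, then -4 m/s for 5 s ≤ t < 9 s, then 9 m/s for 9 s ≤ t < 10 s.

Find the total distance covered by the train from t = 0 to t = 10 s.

Distance (not displacement) is the total path length: add the absolute areas under v-t.
0–4 s: |-9| × 4 = 36 m
4–5 s: |-10| × 1 = 10 m
5–9 s: |-4| × 4 = 16 m
9–10 s: |9| × 1 = 9 m
Total distance = 71 m

71 m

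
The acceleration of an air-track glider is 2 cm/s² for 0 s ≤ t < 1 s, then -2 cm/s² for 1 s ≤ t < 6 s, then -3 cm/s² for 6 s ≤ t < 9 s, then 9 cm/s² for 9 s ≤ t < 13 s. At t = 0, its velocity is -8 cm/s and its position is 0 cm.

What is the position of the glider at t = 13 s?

On each constant-a segment, Δv = aΔt and Δx = v₀Δt + ½aΔt²; chain segment to segment.
0–1 s: v starts -8 cm/s; Δx = -8·1 + ½·2·1² = -7 cm; v ends -6 cm/s.
1–6 s: v starts -6 cm/s; Δx = -6·5 + ½·-2·5² = -55 cm; v ends -16 cm/s.
6–9 s: v starts -16 cm/s; Δx = -16·3 + ½·-3·3² = -61.5 cm; v ends -25 cm/s.
9–13 s: v starts -25 cm/s; Δx = -25·4 + ½·9·4² = -28 cm; v ends 11 cm/s.
x(13) = 0 + Σ Δx = -151.5 cm.

-151.5 cm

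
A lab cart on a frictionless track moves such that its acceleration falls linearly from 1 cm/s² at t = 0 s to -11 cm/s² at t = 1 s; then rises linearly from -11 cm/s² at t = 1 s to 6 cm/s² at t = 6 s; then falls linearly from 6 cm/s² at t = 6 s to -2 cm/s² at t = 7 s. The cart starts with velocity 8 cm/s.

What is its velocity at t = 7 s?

-7.5 cm/s

Δv equals the area under the a-t graph; then v = v₀ + Δv.
0–1 s: ½(1 + -11)(1) = -5 cm/s
1–6 s: ½(-11 + 6)(5) = -12.5 cm/s
6–7 s: ½(6 + -2)(1) = 2 cm/s
Δv = -15.5 cm/s, so v(7) = 8 + (-15.5) = -7.5 cm/s.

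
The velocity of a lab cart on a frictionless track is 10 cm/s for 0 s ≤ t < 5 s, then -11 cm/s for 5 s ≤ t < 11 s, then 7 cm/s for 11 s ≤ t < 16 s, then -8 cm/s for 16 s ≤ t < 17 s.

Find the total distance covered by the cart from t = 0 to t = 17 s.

Total distance travelled is ∫|v| dt — sum the magnitudes of each area piece.
0–5 s: |10| × 5 = 50 cm
5–11 s: |-11| × 6 = 66 cm
11–16 s: |7| × 5 = 35 cm
16–17 s: |-8| × 1 = 8 cm
Total distance = 159 cm

159 cm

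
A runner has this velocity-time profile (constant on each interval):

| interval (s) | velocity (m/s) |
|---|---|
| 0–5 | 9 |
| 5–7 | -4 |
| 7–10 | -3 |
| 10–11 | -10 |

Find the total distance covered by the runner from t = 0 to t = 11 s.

72 m

Total distance travelled is ∫|v| dt — sum the magnitudes of each area piece.
0–5 s: |9| × 5 = 45 m
5–7 s: |-4| × 2 = 8 m
7–10 s: |-3| × 3 = 9 m
10–11 s: |-10| × 1 = 10 m
Total distance = 72 m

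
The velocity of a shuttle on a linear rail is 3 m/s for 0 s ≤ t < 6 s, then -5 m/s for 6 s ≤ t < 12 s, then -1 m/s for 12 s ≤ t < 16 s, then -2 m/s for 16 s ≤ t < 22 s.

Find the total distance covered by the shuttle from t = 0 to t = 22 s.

64 m

Distance (not displacement) is the total path length: add the absolute areas under v-t.
0–6 s: |3| × 6 = 18 m
6–12 s: |-5| × 6 = 30 m
12–16 s: |-1| × 4 = 4 m
16–22 s: |-2| × 6 = 12 m
Total distance = 64 m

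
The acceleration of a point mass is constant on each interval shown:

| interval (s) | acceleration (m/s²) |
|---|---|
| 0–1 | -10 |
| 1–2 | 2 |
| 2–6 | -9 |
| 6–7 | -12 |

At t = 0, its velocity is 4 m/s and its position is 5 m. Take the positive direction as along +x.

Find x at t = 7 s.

-135 m

On each constant-a segment, Δv = aΔt and Δx = v₀Δt + ½aΔt²; chain segment to segment.
0–1 s: v starts 4 m/s; Δx = 4·1 + ½·-10·1² = -1 m; v ends -6 m/s.
1–2 s: v starts -6 m/s; Δx = -6·1 + ½·2·1² = -5 m; v ends -4 m/s.
2–6 s: v starts -4 m/s; Δx = -4·4 + ½·-9·4² = -88 m; v ends -40 m/s.
6–7 s: v starts -40 m/s; Δx = -40·1 + ½·-12·1² = -46 m; v ends -52 m/s.
x(7) = 5 + Σ Δx = -135 m.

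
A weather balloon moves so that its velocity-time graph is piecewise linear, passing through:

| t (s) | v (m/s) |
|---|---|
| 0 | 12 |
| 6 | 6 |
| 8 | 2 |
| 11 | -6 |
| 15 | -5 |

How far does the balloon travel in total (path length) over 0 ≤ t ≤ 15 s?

Total distance travelled is ∫|v| dt — sum the magnitudes of each area piece.
0–6 s: |½(12 + 6)(6)| = 54 m
6–8 s: |½(6 + 2)(2)| = 8 m
8–11 s: v = 0 at t = 8.75 s; triangle areas 0.75 + 6.75 = 7.5 m
11–15 s: |½(-6 + -5)(4)| = 22 m
Total distance = 91.5 m

91.5 m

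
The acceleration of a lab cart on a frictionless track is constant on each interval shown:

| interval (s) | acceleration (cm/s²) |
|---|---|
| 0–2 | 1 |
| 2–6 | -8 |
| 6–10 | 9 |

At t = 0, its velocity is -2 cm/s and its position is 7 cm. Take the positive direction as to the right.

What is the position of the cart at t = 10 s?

-115 cm

On each constant-a segment, Δv = aΔt and Δx = v₀Δt + ½aΔt²; chain segment to segment.
0–2 s: v starts -2 cm/s; Δx = -2·2 + ½·1·2² = -2 cm; v ends 0 cm/s.
2–6 s: v starts 0 cm/s; Δx = 0·4 + ½·-8·4² = -64 cm; v ends -32 cm/s.
6–10 s: v starts -32 cm/s; Δx = -32·4 + ½·9·4² = -56 cm; v ends 4 cm/s.
x(10) = 7 + Σ Δx = -115 cm.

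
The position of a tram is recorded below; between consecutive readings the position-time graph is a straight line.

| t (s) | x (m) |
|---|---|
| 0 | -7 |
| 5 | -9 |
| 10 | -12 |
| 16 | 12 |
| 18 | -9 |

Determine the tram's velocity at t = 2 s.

Velocity is the slope of the x-t graph on 0–5 s: (-9 − -7)/(5 − 0) = -0.4 m/s.

-0.4 m/s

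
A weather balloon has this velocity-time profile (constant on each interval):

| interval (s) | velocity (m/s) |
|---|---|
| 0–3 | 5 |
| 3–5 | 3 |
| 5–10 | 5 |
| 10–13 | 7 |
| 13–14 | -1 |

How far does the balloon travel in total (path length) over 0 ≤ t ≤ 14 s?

68 m

Distance (not displacement) is the total path length: add the absolute areas under v-t.
0–3 s: |5| × 3 = 15 m
3–5 s: |3| × 2 = 6 m
5–10 s: |5| × 5 = 25 m
10–13 s: |7| × 3 = 21 m
13–14 s: |-1| × 1 = 1 m
Total distance = 68 m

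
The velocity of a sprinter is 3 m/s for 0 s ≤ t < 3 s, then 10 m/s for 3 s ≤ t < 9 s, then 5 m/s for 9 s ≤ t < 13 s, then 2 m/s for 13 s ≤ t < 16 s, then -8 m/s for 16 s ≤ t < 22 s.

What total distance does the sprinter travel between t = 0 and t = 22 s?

143 m

Distance (not displacement) is the total path length: add the absolute areas under v-t.
0–3 s: |3| × 3 = 9 m
3–9 s: |10| × 6 = 60 m
9–13 s: |5| × 4 = 20 m
13–16 s: |2| × 3 = 6 m
16–22 s: |-8| × 6 = 48 m
Total distance = 143 m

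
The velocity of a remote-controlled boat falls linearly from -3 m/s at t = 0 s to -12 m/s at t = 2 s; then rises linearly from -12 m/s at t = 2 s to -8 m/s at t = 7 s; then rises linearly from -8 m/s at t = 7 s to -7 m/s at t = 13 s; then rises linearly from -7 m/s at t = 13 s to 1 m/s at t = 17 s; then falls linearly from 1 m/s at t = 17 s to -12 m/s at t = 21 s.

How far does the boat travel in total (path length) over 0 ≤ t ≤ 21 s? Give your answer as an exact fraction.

3765/26 m

Total distance travelled is ∫|v| dt — sum the magnitudes of each area piece.
0–2 s: |½(-3 + -12)(2)| = 15 m
2–7 s: |½(-12 + -8)(5)| = 50 m
7–13 s: |½(-8 + -7)(6)| = 45 m
13–17 s: v = 0 at t = 16.5 s; triangle areas 12.25 + 0.25 = 12.5 m
17–21 s: v = 0 at t = 225/13 s; triangle areas 2/13 + 288/13 = 290/13 m
Total distance = 3765/26 m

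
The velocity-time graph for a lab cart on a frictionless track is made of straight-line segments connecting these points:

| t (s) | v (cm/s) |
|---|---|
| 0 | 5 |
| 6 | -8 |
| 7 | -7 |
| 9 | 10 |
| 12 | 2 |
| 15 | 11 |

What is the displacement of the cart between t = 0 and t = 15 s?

Net displacement equals the area under the velocity-time graph (areas below the axis count negative).
0–6 s: ½(5 + -8)(6) = -9 cm
6–7 s: ½(-8 + -7)(1) = -7.5 cm
7–9 s: ½(-7 + 10)(2) = 3 cm
9–12 s: ½(10 + 2)(3) = 18 cm
12–15 s: ½(2 + 11)(3) = 19.5 cm
Net displacement = 24 cm

24 cm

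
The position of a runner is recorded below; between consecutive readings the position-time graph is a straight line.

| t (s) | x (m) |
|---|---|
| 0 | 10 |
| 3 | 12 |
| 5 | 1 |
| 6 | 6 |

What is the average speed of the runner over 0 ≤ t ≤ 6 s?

3 m/s

Average speed = (total path length)/(elapsed time); on a piecewise-linear x-t graph the path length is Σ|Δx|.
0–3 s: |Δx| = |12 − 10| = 2 m
3–5 s: |Δx| = |1 − 12| = 11 m
5–6 s: |Δx| = |6 − 1| = 5 m
Total path = 18 m; average speed = 18/6 = 3 m/s.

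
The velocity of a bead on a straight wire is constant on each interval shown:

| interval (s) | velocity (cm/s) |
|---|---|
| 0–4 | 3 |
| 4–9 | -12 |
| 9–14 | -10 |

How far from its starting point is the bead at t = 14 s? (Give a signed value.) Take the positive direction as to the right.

-98 cm

Displacement is the signed area under the v-t curve.
0–4 s: 3 × 4 = 12 cm
4–9 s: -12 × 5 = -60 cm
9–14 s: -10 × 5 = -50 cm
Net displacement = -98 cm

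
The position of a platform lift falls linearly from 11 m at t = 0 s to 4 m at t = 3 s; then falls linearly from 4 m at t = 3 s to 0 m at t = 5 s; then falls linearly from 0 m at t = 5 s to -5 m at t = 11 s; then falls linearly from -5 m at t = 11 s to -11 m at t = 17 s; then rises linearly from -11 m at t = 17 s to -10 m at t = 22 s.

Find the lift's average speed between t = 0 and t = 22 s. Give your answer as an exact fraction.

23/22 m/s

Average speed = (total path length)/(elapsed time); on a piecewise-linear x-t graph the path length is Σ|Δx|.
0–3 s: |Δx| = |4 − 11| = 7 m
3–5 s: |Δx| = |0 − 4| = 4 m
5–11 s: |Δx| = |-5 − 0| = 5 m
11–17 s: |Δx| = |-11 − -5| = 6 m
17–22 s: |Δx| = |-10 − -11| = 1 m
Total path = 23 m; average speed = 23/22 = 23/22 m/s.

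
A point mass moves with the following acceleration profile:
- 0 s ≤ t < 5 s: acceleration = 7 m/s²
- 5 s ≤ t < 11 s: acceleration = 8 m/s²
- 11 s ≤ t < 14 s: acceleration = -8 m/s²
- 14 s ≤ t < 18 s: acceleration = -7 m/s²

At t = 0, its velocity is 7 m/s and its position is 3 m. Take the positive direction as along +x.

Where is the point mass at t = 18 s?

On each constant-a segment, Δv = aΔt and Δx = v₀Δt + ½aΔt²; chain segment to segment.
0–5 s: v starts 7 m/s; Δx = 7·5 + ½·7·5² = 122.5 m; v ends 42 m/s.
5–11 s: v starts 42 m/s; Δx = 42·6 + ½·8·6² = 396 m; v ends 90 m/s.
11–14 s: v starts 90 m/s; Δx = 90·3 + ½·-8·3² = 234 m; v ends 66 m/s.
14–18 s: v starts 66 m/s; Δx = 66·4 + ½·-7·4² = 208 m; v ends 38 m/s.
x(18) = 3 + Σ Δx = 963.5 m.

963.5 m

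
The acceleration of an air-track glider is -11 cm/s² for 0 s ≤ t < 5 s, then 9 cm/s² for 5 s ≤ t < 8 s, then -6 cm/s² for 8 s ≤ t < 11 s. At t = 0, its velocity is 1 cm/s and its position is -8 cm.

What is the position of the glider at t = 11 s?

-370 cm

On each constant-a segment, Δv = aΔt and Δx = v₀Δt + ½aΔt²; chain segment to segment.
0–5 s: v starts 1 cm/s; Δx = 1·5 + ½·-11·5² = -132.5 cm; v ends -54 cm/s.
5–8 s: v starts -54 cm/s; Δx = -54·3 + ½·9·3² = -121.5 cm; v ends -27 cm/s.
8–11 s: v starts -27 cm/s; Δx = -27·3 + ½·-6·3² = -108 cm; v ends -45 cm/s.
x(11) = -8 + Σ Δx = -370 cm.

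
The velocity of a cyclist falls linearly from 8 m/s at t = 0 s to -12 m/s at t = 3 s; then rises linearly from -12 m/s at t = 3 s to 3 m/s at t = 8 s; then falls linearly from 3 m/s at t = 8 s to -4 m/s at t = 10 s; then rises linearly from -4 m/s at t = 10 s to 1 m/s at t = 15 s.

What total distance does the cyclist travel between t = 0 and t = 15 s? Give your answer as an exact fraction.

Distance (not displacement) is the total path length: add the absolute areas under v-t.
0–3 s: v = 0 at t = 1.2 s; triangle areas 4.8 + 10.8 = 15.6 m
3–8 s: v = 0 at t = 7 s; triangle areas 24 + 1.5 = 25.5 m
8–10 s: v = 0 at t = 62/7 s; triangle areas 9/7 + 16/7 = 25/7 m
10–15 s: v = 0 at t = 14 s; triangle areas 8 + 0.5 = 8.5 m
Total distance = 1861/35 m

1861/35 m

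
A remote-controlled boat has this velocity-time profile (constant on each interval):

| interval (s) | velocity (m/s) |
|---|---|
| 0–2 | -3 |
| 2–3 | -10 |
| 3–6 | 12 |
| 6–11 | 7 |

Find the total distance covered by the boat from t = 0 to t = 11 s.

Distance (not displacement) is the total path length: add the absolute areas under v-t.
0–2 s: |-3| × 2 = 6 m
2–3 s: |-10| × 1 = 10 m
3–6 s: |12| × 3 = 36 m
6–11 s: |7| × 5 = 35 m
Total distance = 87 m

87 m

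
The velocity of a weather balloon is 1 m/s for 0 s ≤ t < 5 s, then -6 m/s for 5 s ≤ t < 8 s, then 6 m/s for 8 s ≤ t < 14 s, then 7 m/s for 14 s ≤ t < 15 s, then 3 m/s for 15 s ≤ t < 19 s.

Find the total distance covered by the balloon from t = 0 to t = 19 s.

78 m

Distance (not displacement) is the total path length: add the absolute areas under v-t.
0–5 s: |1| × 5 = 5 m
5–8 s: |-6| × 3 = 18 m
8–14 s: |6| × 6 = 36 m
14–15 s: |7| × 1 = 7 m
15–19 s: |3| × 4 = 12 m
Total distance = 78 m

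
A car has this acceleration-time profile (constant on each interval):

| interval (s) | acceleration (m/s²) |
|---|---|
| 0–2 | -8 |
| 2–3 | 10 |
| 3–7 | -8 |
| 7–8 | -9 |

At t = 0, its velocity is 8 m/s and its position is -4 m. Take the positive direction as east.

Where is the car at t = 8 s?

On each constant-a segment, Δv = aΔt and Δx = v₀Δt + ½aΔt²; chain segment to segment.
0–2 s: v starts 8 m/s; Δx = 8·2 + ½·-8·2² = 0 m; v ends -8 m/s.
2–3 s: v starts -8 m/s; Δx = -8·1 + ½·10·1² = -3 m; v ends 2 m/s.
3–7 s: v starts 2 m/s; Δx = 2·4 + ½·-8·4² = -56 m; v ends -30 m/s.
7–8 s: v starts -30 m/s; Δx = -30·1 + ½·-9·1² = -34.5 m; v ends -39 m/s.
x(8) = -4 + Σ Δx = -97.5 m.

-97.5 m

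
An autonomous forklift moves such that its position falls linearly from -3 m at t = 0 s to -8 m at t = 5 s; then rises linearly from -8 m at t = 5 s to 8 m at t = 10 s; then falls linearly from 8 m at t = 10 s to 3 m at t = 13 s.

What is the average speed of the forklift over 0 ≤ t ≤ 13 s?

Average speed = (total path length)/(elapsed time); on a piecewise-linear x-t graph the path length is Σ|Δx|.
0–5 s: |Δx| = |-8 − -3| = 5 m
5–10 s: |Δx| = |8 − -8| = 16 m
10–13 s: |Δx| = |3 − 8| = 5 m
Total path = 26 m; average speed = 26/13 = 2 m/s.

2 m/s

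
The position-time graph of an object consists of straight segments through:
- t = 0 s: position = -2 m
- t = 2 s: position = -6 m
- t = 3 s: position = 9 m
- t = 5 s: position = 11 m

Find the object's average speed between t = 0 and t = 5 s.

4.2 m/s

Average speed = (total path length)/(elapsed time); on a piecewise-linear x-t graph the path length is Σ|Δx|.
0–2 s: |Δx| = |-6 − -2| = 4 m
2–3 s: |Δx| = |9 − -6| = 15 m
3–5 s: |Δx| = |11 − 9| = 2 m
Total path = 21 m; average speed = 21/5 = 4.2 m/s.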